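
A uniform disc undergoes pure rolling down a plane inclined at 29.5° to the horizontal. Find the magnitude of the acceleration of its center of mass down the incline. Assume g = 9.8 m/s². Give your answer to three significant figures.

Here I = (1/2)MR², so the shape factor k = I/(MR²) = 0.5.
Translational: Mg sinθ − f = Ma. Rotational about the CM: fR = Iα = kMRa, so f = kMa.
Eliminating f: Mg sinθ = (1+k)Ma, so a = g sinθ/(1+k) = 9.8 × sin29.5° / 1.5 ≈ 3.22 m/s².

a ≈ 3.22 m/s²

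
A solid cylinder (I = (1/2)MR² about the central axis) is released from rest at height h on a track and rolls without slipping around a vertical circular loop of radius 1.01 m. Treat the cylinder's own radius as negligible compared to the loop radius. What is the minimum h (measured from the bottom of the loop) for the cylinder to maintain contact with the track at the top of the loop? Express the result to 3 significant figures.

h_min ≈ 2.78 m

The moment of inertia is (1/2)MR², giving k ≡ I/(MR²) = 0.5.
At the top, contact is just lost when gravity alone supplies the centripetal force: Mg = Mv_top²/r, i.e. v_top² = gr.
With ω = v/R, the kinetic energy at speed v is ½(1+k)Mv² = (3/4)Mv².
Energy conservation from release (height h) to the top (height 2r): Mgh = Mg(2r) + (3/4)M·gr.
Thus h_min = 2r + (1+k)r/2 = r(2 + 1.5/2) = 1.01 × 2.75 ≈ 2.78 m.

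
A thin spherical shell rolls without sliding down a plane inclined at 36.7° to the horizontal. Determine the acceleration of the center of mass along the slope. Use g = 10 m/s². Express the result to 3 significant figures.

The moment of inertia is (2/3)MR², giving k ≡ I/(MR²) = 2/3.
Translational: Mg sinθ − f = Ma. Rotational about the CM: fR = Iα = kMRa, so f = kMa.
Eliminating f: Mg sinθ = (1+k)Ma, so a = g sinθ/(1+k) = 10 × sin36.7° / 1.667 ≈ 3.59 m/s².

a ≈ 3.59 m/s²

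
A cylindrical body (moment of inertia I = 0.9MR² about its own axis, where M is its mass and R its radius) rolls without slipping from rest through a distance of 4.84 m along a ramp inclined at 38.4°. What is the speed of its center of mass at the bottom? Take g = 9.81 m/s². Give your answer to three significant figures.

Here I = 0.9MR², so the shape factor k = I/(MR²) = 0.9.
Pure rolling means v = ωR; then KE = ½Mv² + ½I(v/R)² = ½(1+k)Mv² = (19/20)Mv².
The vertical drop is h = L sinθ = 4.84 × sin38.4° = 3.006 m.
Energy conservation: Mgh = (19/20)Mv², so v = √(2gh/(1+k)) = √(2 × 9.81 × 3.006 / 1.9) ≈ 5.57 m/s.

v ≈ 5.57 m/s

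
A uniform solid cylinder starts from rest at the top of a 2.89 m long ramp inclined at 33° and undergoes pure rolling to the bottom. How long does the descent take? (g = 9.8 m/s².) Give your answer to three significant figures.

t ≈ 1.27 s

Here I = (1/2)MR², so the shape factor k = I/(MR²) = 0.5.
Along the incline Mg sinθ − f = Ma, and torque about the center fR = Iα = kMR²(a/R) gives f = kMa.
Hence a = g sinθ/(1+k) = 9.8×sin33°/1.5 = 3.558 m/s².
Starting from rest, L = ½at², so t = √(2L/a) = √(2×2.89/3.558) ≈ 1.27 s.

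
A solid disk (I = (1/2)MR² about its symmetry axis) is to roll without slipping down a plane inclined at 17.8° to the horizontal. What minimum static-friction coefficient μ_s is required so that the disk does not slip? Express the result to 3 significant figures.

The moment of inertia is (1/2)MR², giving k ≡ I/(MR²) = 0.5.
Newton's second law down the slope: Mg sinθ − f = Ma. The torque equation fR = Iα (with α = a/R) gives f = kMa.
These give a = g sinθ/(1+k) and the required friction f = kMg sinθ/(1+k).
The normal force is N = Mg cosθ, so μ_min = f/N = k tanθ/(1+k).
μ_min = 0.5 × tan17.8° / 1.5 ≈ 0.107.

μ_min ≈ 0.107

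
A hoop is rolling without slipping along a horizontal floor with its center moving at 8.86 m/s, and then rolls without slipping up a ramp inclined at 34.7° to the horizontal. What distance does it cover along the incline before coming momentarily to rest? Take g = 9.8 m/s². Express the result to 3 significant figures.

d ≈ 14.1 m

For this body I = MR², i.e. k = I/(MR²) = 1.
Since it rolls without slipping, ω = v/R and KE = ½Mv² + ½Iω² = ½(1+k)Mv² = Mv².
Setting this equal to Mgh gives the vertical rise h = (1+k)v₀²/(2g) = 2×8.86²/(2×9.8) = 8.01 m.
Along the incline, d = h/sinθ = 8.01/sin34.7° ≈ 14.1 m.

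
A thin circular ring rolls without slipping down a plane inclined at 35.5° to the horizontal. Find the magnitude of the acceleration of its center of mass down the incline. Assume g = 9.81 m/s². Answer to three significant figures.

For this body I = MR², i.e. k = I/(MR²) = 1.
Translational: Mg sinθ − f = Ma. Rotational about the CM: fR = Iα = kMRa, so f = kMa.
Eliminating f: Mg sinθ = (1+k)Ma, so a = g sinθ/(1+k) = 9.81 × sin35.5° / 2 ≈ 2.85 m/s².

a ≈ 2.85 m/s²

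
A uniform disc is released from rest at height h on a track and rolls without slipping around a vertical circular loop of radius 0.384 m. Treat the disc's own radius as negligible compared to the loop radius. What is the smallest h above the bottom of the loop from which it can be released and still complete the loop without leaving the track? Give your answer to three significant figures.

h_min ≈ 1.06 m

For this body I = (1/2)MR², i.e. k = I/(MR²) = 0.5.
At the top of the loop, the minimum-contact condition is Mg = Mv_top²/r, so v_top² = gr.
With ω = v/R, the kinetic energy at speed v is ½(1+k)Mv² = (3/4)Mv².
Energy conservation from release (height h) to the top (height 2r): Mgh = Mg(2r) + (3/4)M·gr.
Thus h_min = 2r + (1+k)r/2 = r(2 + 1.5/2) = 0.384 × 2.75 ≈ 1.06 m.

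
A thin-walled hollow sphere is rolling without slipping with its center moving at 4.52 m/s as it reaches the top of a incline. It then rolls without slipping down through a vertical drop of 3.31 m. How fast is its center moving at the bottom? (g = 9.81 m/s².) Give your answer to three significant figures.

Here I = (2/3)MR², so the shape factor k = I/(MR²) = 2/3.
Rolling without slipping gives ω = v/R, so the total kinetic energy is ½Mv² + ½Iω² = ½(1+k)Mv² = (5/6)Mv².
Energy conservation: (5/6)Mv₀² + Mgh = (5/6)Mv², so v² = v₀² + 2gh/(1+k).
v = √(4.52² + 2×9.81×3.31/1.667) = √59.4 ≈ 7.71 m/s.

v ≈ 7.71 m/s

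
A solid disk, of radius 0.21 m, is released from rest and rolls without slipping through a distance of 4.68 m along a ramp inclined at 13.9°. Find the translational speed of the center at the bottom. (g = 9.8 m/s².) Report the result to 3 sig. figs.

Here I = (1/2)MR², so the shape factor k = I/(MR²) = 0.5.
Pure rolling means v = ωR; then KE = ½Mv² + ½I(v/R)² = ½(1+k)Mv² = (3/4)Mv².
The vertical drop is h = L sinθ = 4.68 × sin13.9° = 1.124 m.
Setting Mgh = (3/4)Mv² gives v = √(2gh/(1+k)) = √(2·9.8·1.124/1.5) ≈ 3.83 m/s.

v ≈ 3.83 m/s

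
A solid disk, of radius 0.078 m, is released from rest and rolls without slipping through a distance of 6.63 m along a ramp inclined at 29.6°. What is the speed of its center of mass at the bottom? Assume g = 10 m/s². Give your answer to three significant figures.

v ≈ 6.61 m/s

For this body I = (1/2)MR², i.e. k = I/(MR²) = 0.5.
Rolling without slipping gives ω = v/R, so the total kinetic energy is ½Mv² + ½Iω² = ½(1+k)Mv² = (3/4)Mv².
The vertical drop is h = L sinθ = 6.63 × sin29.6° = 3.275 m.
Energy conservation: Mgh = (3/4)Mv², so v = √(2gh/(1+k)) = √(2 × 10 × 3.275 / 1.5) ≈ 6.61 m/s.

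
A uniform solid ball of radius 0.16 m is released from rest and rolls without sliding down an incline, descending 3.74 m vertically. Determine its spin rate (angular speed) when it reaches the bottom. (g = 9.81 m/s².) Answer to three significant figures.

ω ≈ 45.2 rad/s

With I = (2/5)MR², the ratio k = I/(MR²) is 0.4.
Pure rolling means v = ωR; then KE = ½Mv² + ½I(v/R)² = ½(1+k)Mv² = (7/10)Mv².
Energy conservation Mgh = ½(1+k)Mv² gives v = √(2gh/(1+k)) = √(2 × 9.81 × 3.74 / 1.4) = 7.24 m/s.
Then ω = v/R = 7.24 / 0.16 ≈ 45.2 rad/s.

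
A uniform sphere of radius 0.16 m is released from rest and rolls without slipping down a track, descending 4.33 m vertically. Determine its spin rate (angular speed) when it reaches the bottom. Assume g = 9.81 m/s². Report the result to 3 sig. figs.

ω ≈ 48.7 rad/s

With I = (2/5)MR², the ratio k = I/(MR²) is 0.4.
Pure rolling means v = ωR; then KE = ½Mv² + ½I(v/R)² = ½(1+k)Mv² = (7/10)Mv².
Energy conservation Mgh = ½(1+k)Mv² gives v = √(2gh/(1+k)) = √(2 × 9.81 × 4.33 / 1.4) = 7.79 m/s.
The angular speed follows from ω = v/R = 7.79/0.16 ≈ 48.7 rad/s.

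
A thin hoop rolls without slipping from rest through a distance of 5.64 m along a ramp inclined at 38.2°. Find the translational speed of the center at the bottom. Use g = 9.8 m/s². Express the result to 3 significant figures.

v ≈ 5.85 m/s

Here I = MR², so the shape factor k = I/(MR²) = 1.
The rolling condition ω = v/R makes the rotational term ½I(v/R)² = ½kMv², so KE_total = ½(1+k)Mv² = Mv².
The vertical drop is h = L sinθ = 5.64 × sin38.2° = 3.488 m.
Energy conservation: Mgh = Mv², so v = √(2gh/(1+k)) = √(2 × 9.8 × 3.488 / 2) ≈ 5.85 m/s.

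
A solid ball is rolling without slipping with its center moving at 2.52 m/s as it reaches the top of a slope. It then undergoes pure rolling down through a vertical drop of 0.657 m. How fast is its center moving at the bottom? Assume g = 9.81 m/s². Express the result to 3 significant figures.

The moment of inertia is (2/5)MR², giving k ≡ I/(MR²) = 0.4.
The rolling condition ω = v/R makes the rotational term ½I(v/R)² = ½kMv², so KE_total = ½(1+k)Mv² = (7/10)Mv².
Conserving energy between top and bottom: (7/10)Mv² = (7/10)Mv₀² + Mgh, hence v² = v₀² + 2gh/(1+k).
v = √(2.52² + 2×9.81×0.657/1.4) = √15.56 ≈ 3.94 m/s.

v ≈ 3.94 m/s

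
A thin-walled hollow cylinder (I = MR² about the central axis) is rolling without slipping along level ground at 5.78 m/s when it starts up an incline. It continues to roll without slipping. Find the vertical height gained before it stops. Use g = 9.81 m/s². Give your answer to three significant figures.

h ≈ 3.41 m

With I = MR², the ratio k = I/(MR²) is 1.
Since it rolls without slipping, ω = v/R and KE = ½Mv² + ½Iω² = ½(1+k)Mv² = Mv².
At the top the kinetic energy is zero, so Mv₀² = Mgh.
Thus h = (1+k)v₀²/(2g) = 2 × 5.78² / (2 × 9.81) ≈ 3.41 m.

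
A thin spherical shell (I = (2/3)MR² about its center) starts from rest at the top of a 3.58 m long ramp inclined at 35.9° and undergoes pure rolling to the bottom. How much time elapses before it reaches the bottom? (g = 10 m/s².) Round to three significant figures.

For this body I = (2/3)MR², i.e. k = I/(MR²) = 2/3.
Along the incline Mg sinθ − f = Ma, and torque about the center fR = Iα = kMR²(a/R) gives f = kMa.
Hence a = g sinθ/(1+k) = 10×sin35.9°/1.667 = 3.518 m/s².
With constant a from rest, t = √(2L/a) = √(2·3.58/3.518) ≈ 1.43 s.

t ≈ 1.43 s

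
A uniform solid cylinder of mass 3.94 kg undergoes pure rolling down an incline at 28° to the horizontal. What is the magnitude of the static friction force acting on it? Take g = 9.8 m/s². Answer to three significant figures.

For this body I = (1/2)MR², i.e. k = I/(MR²) = 0.5.
Along the incline Mg sinθ − f = Ma, and torque about the center fR = Iα = kMR²(a/R) gives f = kMa.
Combining, a = g sinθ/(1+k) and f = kMa = kMg sinθ/(1+k).
f = 0.5 × 3.94 × 9.8 × sin28° / 1.5 ≈ 6.04 N.

f ≈ 6.04 N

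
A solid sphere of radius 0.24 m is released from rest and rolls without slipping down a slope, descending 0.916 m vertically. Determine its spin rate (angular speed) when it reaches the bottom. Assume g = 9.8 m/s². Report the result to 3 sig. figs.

ω ≈ 14.9 rad/s

Here I = (2/5)MR², so the shape factor k = I/(MR²) = 0.4.
The rolling condition ω = v/R makes the rotational term ½I(v/R)² = ½kMv², so KE_total = ½(1+k)Mv² = (7/10)Mv².
Energy conservation Mgh = ½(1+k)Mv² gives v = √(2gh/(1+k)) = √(2 × 9.8 × 0.916 / 1.4) = 3.581 m/s.
Then ω = v/R = 3.581 / 0.24 ≈ 14.9 rad/s.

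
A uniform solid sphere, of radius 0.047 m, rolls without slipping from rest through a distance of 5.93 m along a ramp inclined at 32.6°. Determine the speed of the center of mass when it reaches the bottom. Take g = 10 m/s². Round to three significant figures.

v ≈ 6.76 m/s

With I = (2/5)MR², the ratio k = I/(MR²) is 0.4.
Rolling without slipping gives ω = v/R, so the total kinetic energy is ½Mv² + ½Iω² = ½(1+k)Mv² = (7/10)Mv².
The vertical drop is h = L sinθ = 5.93 × sin32.6° = 3.195 m.
Setting Mgh = (7/10)Mv² gives v = √(2gh/(1+k)) = √(2·10·3.195/1.4) ≈ 6.76 m/s.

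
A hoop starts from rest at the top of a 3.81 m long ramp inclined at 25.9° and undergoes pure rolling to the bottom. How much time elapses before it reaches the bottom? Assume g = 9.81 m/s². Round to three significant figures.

For this body I = MR², i.e. k = I/(MR²) = 1.
Along the incline Mg sinθ − f = Ma, and torque about the center fR = Iα = kMR²(a/R) gives f = kMa.
Hence a = g sinθ/(1+k) = 9.81×sin25.9°/2 = 2.143 m/s².
Starting from rest, L = ½at², so t = √(2L/a) = √(2×3.81/2.143) ≈ 1.89 s.

t ≈ 1.89 s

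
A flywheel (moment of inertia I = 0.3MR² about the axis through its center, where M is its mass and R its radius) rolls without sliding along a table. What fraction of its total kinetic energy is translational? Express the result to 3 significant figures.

With I = 0.3MR², the ratio k = I/(MR²) is 0.3.
With ω = v/R, KE_trans = ½Mv² and KE_rot = ½Iω² = ½kMv², so KE_total = ½(1+k)Mv².
The translational fraction is therefore 1/(1+k) = 1/1.3 ≈ 0.769.

fraction ≈ 0.769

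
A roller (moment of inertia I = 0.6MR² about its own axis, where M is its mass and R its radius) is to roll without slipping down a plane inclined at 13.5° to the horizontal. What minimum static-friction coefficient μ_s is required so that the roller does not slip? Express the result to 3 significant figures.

The moment of inertia is 0.6MR², giving k ≡ I/(MR²) = 0.6.
Newton's second law down the slope: Mg sinθ − f = Ma. The torque equation fR = Iα (with α = a/R) gives f = kMa.
These give a = g sinθ/(1+k) and the required friction f = kMg sinθ/(1+k).
With N = Mg cosθ, the no-slip condition f ≤ μN gives μ_min = f/N = k tanθ/(1+k).
μ_min = 0.6 × tan13.5° / 1.6 ≈ 0.0900.

μ_min ≈ 0.0900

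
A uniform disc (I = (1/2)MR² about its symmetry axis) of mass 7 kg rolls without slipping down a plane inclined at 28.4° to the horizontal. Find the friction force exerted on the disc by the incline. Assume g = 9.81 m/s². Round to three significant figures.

f ≈ 10.9 N

The moment of inertia is (1/2)MR², giving k ≡ I/(MR²) = 0.5.
Newton's second law down the slope: Mg sinθ − f = Ma. The torque equation fR = Iα (with α = a/R) gives f = kMa.
Combining, a = g sinθ/(1+k) and f = kMa = kMg sinθ/(1+k).
f = 0.5 × 7 × 9.81 × sin28.4° / 1.5 ≈ 10.9 N.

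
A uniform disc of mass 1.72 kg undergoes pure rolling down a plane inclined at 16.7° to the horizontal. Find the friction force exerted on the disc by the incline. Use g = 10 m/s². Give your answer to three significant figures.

With I = (1/2)MR², the ratio k = I/(MR²) is 0.5.
Newton's second law down the slope: Mg sinθ − f = Ma. The torque equation fR = Iα (with α = a/R) gives f = kMa.
Combining, a = g sinθ/(1+k) and f = kMa = kMg sinθ/(1+k).
f = 0.5 × 1.72 × 10 × sin16.7° / 1.5 ≈ 1.65 N.

f ≈ 1.65 N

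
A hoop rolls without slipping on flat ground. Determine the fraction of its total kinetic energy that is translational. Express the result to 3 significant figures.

Here I = MR², so the shape factor k = I/(MR²) = 1.
With ω = v/R, KE_trans = ½Mv² and KE_rot = ½Iω² = ½kMv², so KE_total = ½(1+k)Mv².
The translational fraction is therefore 1/(1+k) = 1/2 ≈ 0.500.

fraction ≈ 0.500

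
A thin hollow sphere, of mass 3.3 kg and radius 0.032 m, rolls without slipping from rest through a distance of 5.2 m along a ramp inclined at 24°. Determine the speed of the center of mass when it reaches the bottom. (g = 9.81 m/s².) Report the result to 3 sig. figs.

The moment of inertia is (2/3)MR², giving k ≡ I/(MR²) = 2/3.
Since it rolls without slipping, ω = v/R and KE = ½Mv² + ½Iω² = ½(1+k)Mv² = (5/6)Mv².
The vertical drop is h = L sinθ = 5.2 × sin24° = 2.115 m.
Energy conservation: Mgh = (5/6)Mv², so v = √(2gh/(1+k)) = √(2 × 9.81 × 2.115 / 1.667) ≈ 4.99 m/s.

v ≈ 4.99 m/s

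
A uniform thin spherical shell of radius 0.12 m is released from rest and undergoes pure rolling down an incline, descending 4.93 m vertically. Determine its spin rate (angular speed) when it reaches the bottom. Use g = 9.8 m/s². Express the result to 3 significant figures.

ω ≈ 63.5 rad/s

The moment of inertia is (2/3)MR², giving k ≡ I/(MR²) = 2/3.
Since it rolls without slipping, ω = v/R and KE = ½Mv² + ½Iω² = ½(1+k)Mv² = (5/6)Mv².
Energy conservation Mgh = ½(1+k)Mv² gives v = √(2gh/(1+k)) = √(2 × 9.8 × 4.93 / 1.667) = 7.614 m/s.
The angular speed follows from ω = v/R = 7.614/0.12 ≈ 63.5 rad/s.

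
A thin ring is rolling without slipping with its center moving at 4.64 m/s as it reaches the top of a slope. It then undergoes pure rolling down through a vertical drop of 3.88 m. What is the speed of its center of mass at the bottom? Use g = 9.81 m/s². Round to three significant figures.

v ≈ 7.72 m/s

The moment of inertia is MR², giving k ≡ I/(MR²) = 1.
The rolling condition ω = v/R makes the rotational term ½I(v/R)² = ½kMv², so KE_total = ½(1+k)Mv² = Mv².
Conserving energy between top and bottom: Mv² = Mv₀² + Mgh, hence v² = v₀² + 2gh/(1+k).
v = √(4.64² + 2×9.81×3.88/2) = √59.59 ≈ 7.72 m/s.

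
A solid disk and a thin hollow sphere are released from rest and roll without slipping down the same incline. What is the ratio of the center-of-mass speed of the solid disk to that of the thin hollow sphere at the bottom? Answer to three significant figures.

Each satisfies Mgh = ½(1+k)Mv² with k = I/(MR²), so v ∝ 1/√(1+k).
For the solid disk k = 0.5; for the thin hollow sphere k = 2/3.
v₁/v₂ = √((1+k₂)/(1+k₁)) = √(1.667/1.5) ≈ 1.05.

v_ratio ≈ 1.05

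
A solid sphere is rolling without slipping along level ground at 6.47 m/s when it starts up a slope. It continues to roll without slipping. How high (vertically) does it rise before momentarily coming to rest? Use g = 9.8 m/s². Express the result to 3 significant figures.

h ≈ 2.99 m

Here I = (2/5)MR², so the shape factor k = I/(MR²) = 0.4.
The rolling condition ω = v/R makes the rotational term ½I(v/R)² = ½kMv², so KE_total = ½(1+k)Mv² = (7/10)Mv².
At the top the kinetic energy is zero, so (7/10)Mv₀² = Mgh.
Thus h = (1+k)v₀²/(2g) = 1.4 × 6.47² / (2 × 9.8) ≈ 2.99 m.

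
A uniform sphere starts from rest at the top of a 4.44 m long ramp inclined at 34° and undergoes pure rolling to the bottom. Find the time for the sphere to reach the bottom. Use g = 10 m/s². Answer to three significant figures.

Here I = (2/5)MR², so the shape factor k = I/(MR²) = 0.4.
Translational: Mg sinθ − f = Ma. Rotational about the CM: fR = Iα = kMRa, so f = kMa.
Hence a = g sinθ/(1+k) = 10×sin34°/1.4 = 3.994 m/s².
With constant a from rest, t = √(2L/a) = √(2·4.44/3.994) ≈ 1.49 s.

t ≈ 1.49 s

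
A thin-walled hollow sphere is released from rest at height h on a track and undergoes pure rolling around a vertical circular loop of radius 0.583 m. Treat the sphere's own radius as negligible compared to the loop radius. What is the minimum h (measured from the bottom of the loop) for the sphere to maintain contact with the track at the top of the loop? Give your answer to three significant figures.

For this body I = (2/3)MR², i.e. k = I/(MR²) = 2/3.
At the top of the loop, the minimum-contact condition is Mg = Mv_top²/r, so v_top² = gr.
With ω = v/R, the kinetic energy at speed v is ½(1+k)Mv² = (5/6)Mv².
Energy conservation from release (height h) to the top (height 2r): Mgh = Mg(2r) + (5/6)M·gr.
Thus h_min = 2r + (1+k)r/2 = r(2 + 1.667/2) = 0.583 × 2.833 ≈ 1.65 m.

h_min ≈ 1.65 m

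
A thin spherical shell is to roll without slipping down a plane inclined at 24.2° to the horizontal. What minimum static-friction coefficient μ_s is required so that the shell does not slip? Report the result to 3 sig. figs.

With I = (2/3)MR², the ratio k = I/(MR²) is 2/3.
Along the incline Mg sinθ − f = Ma, and torque about the center fR = Iα = kMR²(a/R) gives f = kMa.
These give a = g sinθ/(1+k) and the required friction f = kMg sinθ/(1+k).
With N = Mg cosθ, the no-slip condition f ≤ μN gives μ_min = f/N = k tanθ/(1+k).
μ_min = (2/3) × tan24.2° / 1.667 ≈ 0.180.

μ_min ≈ 0.180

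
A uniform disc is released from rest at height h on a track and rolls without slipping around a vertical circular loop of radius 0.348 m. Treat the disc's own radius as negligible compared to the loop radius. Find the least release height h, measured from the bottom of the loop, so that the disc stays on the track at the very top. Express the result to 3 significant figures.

h_min ≈ 0.957 m

With I = (1/2)MR², the ratio k = I/(MR²) is 0.5.
At the top of the loop, the minimum-contact condition is Mg = Mv_top²/r, so v_top² = gr.
With ω = v/R, the kinetic energy at speed v is ½(1+k)Mv² = (3/4)Mv².
Energy conservation from release (height h) to the top (height 2r): Mgh = Mg(2r) + (3/4)M·gr.
Thus h_min = 2r + (1+k)r/2 = r(2 + 1.5/2) = 0.348 × 2.75 ≈ 0.957 m.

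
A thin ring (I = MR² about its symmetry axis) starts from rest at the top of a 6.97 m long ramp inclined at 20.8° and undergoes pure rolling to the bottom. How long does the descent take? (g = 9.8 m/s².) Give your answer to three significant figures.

With I = MR², the ratio k = I/(MR²) is 1.
Newton's second law down the slope: Mg sinθ − f = Ma. The torque equation fR = Iα (with α = a/R) gives f = kMa.
Hence a = g sinθ/(1+k) = 9.8×sin20.8°/2 = 1.74 m/s².
With constant a from rest, t = √(2L/a) = √(2·6.97/1.74) ≈ 2.83 s.

t ≈ 2.83 s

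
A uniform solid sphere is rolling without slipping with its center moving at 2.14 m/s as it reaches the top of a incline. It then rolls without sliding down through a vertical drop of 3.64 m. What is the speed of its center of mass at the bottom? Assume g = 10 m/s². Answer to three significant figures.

v ≈ 7.52 m/s

The moment of inertia is (2/5)MR², giving k ≡ I/(MR²) = 0.4.
Pure rolling means v = ωR; then KE = ½Mv² + ½I(v/R)² = ½(1+k)Mv² = (7/10)Mv².
Energy conservation: (7/10)Mv₀² + Mgh = (7/10)Mv², so v² = v₀² + 2gh/(1+k).
v = √(2.14² + 2×10×3.64/1.4) = √56.58 ≈ 7.52 m/s.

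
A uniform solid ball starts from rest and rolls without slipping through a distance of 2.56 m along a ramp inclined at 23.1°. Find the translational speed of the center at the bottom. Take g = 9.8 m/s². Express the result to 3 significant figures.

v ≈ 3.75 m/s

The moment of inertia is (2/5)MR², giving k ≡ I/(MR²) = 0.4.
Since it rolls without slipping, ω = v/R and KE = ½Mv² + ½Iω² = ½(1+k)Mv² = (7/10)Mv².
The vertical drop is h = L sinθ = 2.56 × sin23.1° = 1.004 m.
Energy conservation: Mgh = (7/10)Mv², so v = √(2gh/(1+k)) = √(2 × 9.8 × 1.004 / 1.4) ≈ 3.75 m/s.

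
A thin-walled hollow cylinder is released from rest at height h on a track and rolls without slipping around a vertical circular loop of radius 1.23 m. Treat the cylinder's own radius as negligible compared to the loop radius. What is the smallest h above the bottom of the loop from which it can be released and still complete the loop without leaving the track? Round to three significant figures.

For this body I = MR², i.e. k = I/(MR²) = 1.
At the top, contact is just lost when gravity alone supplies the centripetal force: Mg = Mv_top²/r, i.e. v_top² = gr.
With ω = v/R, the kinetic energy at speed v is ½(1+k)Mv² = Mv².
Energy conservation from release (height h) to the top (height 2r): Mgh = Mg(2r) + M·gr.
Thus h_min = 2r + (1+k)r/2 = r(2 + 2/2) = 1.23 × 3 ≈ 3.69 m.

h_min ≈ 3.69 m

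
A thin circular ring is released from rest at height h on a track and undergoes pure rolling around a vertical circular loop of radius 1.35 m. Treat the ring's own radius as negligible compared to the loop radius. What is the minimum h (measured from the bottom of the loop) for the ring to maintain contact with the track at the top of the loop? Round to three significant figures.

h_min ≈ 4.05 m

With I = MR², the ratio k = I/(MR²) is 1.
At the top, contact is just lost when gravity alone supplies the centripetal force: Mg = Mv_top²/r, i.e. v_top² = gr.
With ω = v/R, the kinetic energy at speed v is ½(1+k)Mv² = Mv².
Energy conservation from release (height h) to the top (height 2r): Mgh = Mg(2r) + M·gr.
Thus h_min = 2r + (1+k)r/2 = r(2 + 2/2) = 1.35 × 3 ≈ 4.05 m.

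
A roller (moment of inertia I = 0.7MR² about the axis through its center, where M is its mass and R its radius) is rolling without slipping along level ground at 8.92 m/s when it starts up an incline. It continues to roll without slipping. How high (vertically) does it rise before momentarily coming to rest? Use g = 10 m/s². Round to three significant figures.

h ≈ 6.76 m

Here I = 0.7MR², so the shape factor k = I/(MR²) = 0.7.
Pure rolling means v = ωR; then KE = ½Mv² + ½I(v/R)² = ½(1+k)Mv² = (17/20)Mv².
All of this converts to potential energy at the highest point: (17/20)Mv₀² = Mgh.
Thus h = (1+k)v₀²/(2g) = 1.7 × 8.92² / (2 × 10) ≈ 6.76 m.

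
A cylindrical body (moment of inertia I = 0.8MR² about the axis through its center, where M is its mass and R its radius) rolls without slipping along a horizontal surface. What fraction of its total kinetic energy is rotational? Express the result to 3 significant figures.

Here I = 0.8MR², so the shape factor k = I/(MR²) = 0.8.
Since ω = v/R, the translational part is ½Mv² and the rotational part is ½I(v/R)² = ½kMv²; the total is ½(1+k)Mv².
The rotational fraction is therefore k/(1+k) = 0.8/1.8 ≈ 0.444.

fraction ≈ 0.444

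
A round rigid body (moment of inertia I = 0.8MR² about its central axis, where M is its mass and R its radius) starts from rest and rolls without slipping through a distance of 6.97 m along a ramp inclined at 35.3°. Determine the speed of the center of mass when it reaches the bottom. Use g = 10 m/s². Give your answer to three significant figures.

The moment of inertia is 0.8MR², giving k ≡ I/(MR²) = 0.8.
Rolling without slipping gives ω = v/R, so the total kinetic energy is ½Mv² + ½Iω² = ½(1+k)Mv² = (9/10)Mv².
The vertical drop is h = L sinθ = 6.97 × sin35.3° = 4.028 m.
Setting Mgh = (9/10)Mv² gives v = √(2gh/(1+k)) = √(2·10·4.028/1.8) ≈ 6.69 m/s.

v ≈ 6.69 m/s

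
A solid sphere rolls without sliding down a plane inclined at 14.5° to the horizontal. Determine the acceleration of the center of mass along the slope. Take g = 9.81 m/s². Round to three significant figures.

a ≈ 1.75 m/s²

With I = (2/5)MR², the ratio k = I/(MR²) is 0.4.
Newton's second law down the slope: Mg sinθ − f = Ma. The torque equation fR = Iα (with α = a/R) gives f = kMa.
Eliminating f: Mg sinθ = (1+k)Ma, so a = g sinθ/(1+k) = 9.81 × sin14.5° / 1.4 ≈ 1.75 m/s².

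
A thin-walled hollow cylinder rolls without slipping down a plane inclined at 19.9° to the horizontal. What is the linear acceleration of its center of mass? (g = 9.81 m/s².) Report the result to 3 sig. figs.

a ≈ 1.67 m/s²

With I = MR², the ratio k = I/(MR²) is 1.
Translational: Mg sinθ − f = Ma. Rotational about the CM: fR = Iα = kMRa, so f = kMa.
Eliminating f: Mg sinθ = (1+k)Ma, so a = g sinθ/(1+k) = 9.81 × sin19.9° / 2 ≈ 1.67 m/s².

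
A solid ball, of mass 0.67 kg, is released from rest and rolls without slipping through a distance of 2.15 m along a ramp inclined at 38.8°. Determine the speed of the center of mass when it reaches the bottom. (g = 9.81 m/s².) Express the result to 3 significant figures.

v ≈ 4.35 m/s

With I = (2/5)MR², the ratio k = I/(MR²) is 0.4.
Pure rolling means v = ωR; then KE = ½Mv² + ½I(v/R)² = ½(1+k)Mv² = (7/10)Mv².
The vertical drop is h = L sinθ = 2.15 × sin38.8° = 1.347 m.
Setting Mgh = (7/10)Mv² gives v = √(2gh/(1+k)) = √(2·9.81·1.347/1.4) ≈ 4.35 m/s.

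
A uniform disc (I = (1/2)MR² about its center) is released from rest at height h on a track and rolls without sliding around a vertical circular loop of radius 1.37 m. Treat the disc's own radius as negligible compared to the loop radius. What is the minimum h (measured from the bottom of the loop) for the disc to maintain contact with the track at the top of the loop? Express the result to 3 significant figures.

The moment of inertia is (1/2)MR², giving k ≡ I/(MR²) = 0.5.
At the top, contact is just lost when gravity alone supplies the centripetal force: Mg = Mv_top²/r, i.e. v_top² = gr.
With ω = v/R, the kinetic energy at speed v is ½(1+k)Mv² = (3/4)Mv².
Energy conservation from release (height h) to the top (height 2r): Mgh = Mg(2r) + (3/4)M·gr.
Thus h_min = 2r + (1+k)r/2 = r(2 + 1.5/2) = 1.37 × 2.75 ≈ 3.77 m.

h_min ≈ 3.77 m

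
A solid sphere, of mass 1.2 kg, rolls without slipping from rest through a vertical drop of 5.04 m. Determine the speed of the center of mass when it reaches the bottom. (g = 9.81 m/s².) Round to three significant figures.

v ≈ 8.40 m/s

With I = (2/5)MR², the ratio k = I/(MR²) is 0.4.
Pure rolling means v = ωR; then KE = ½Mv² + ½I(v/R)² = ½(1+k)Mv² = (7/10)Mv².
Energy conservation: Mgh = (7/10)Mv², so v = √(2gh/(1+k)) = √(2 × 9.81 × 5.04 / 1.4) ≈ 8.40 m/s.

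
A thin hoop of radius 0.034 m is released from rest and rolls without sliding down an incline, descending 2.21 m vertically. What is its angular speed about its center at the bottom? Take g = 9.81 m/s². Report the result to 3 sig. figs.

ω ≈ 137 rad/s

For this body I = MR², i.e. k = I/(MR²) = 1.
The rolling condition ω = v/R makes the rotational term ½I(v/R)² = ½kMv², so KE_total = ½(1+k)Mv² = Mv².
Energy conservation Mgh = ½(1+k)Mv² gives v = √(2gh/(1+k)) = √(2 × 9.81 × 2.21 / 2) = 4.656 m/s.
The angular speed follows from ω = v/R = 4.656/0.034 ≈ 137 rad/s.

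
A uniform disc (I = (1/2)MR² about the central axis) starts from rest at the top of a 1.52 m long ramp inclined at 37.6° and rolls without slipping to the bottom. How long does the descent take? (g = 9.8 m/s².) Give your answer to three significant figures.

t ≈ 0.873 s

With I = (1/2)MR², the ratio k = I/(MR²) is 0.5.
Newton's second law down the slope: Mg sinθ − f = Ma. The torque equation fR = Iα (with α = a/R) gives f = kMa.
Hence a = g sinθ/(1+k) = 9.8×sin37.6°/1.5 = 3.986 m/s².
Starting from rest, L = ½at², so t = √(2L/a) = √(2×1.52/3.986) ≈ 0.873 s.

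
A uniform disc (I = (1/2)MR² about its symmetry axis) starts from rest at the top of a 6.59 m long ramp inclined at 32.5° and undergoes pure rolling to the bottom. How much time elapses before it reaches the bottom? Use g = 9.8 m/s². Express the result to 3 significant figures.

The moment of inertia is (1/2)MR², giving k ≡ I/(MR²) = 0.5.
Along the incline Mg sinθ − f = Ma, and torque about the center fR = Iα = kMR²(a/R) gives f = kMa.
Hence a = g sinθ/(1+k) = 9.8×sin32.5°/1.5 = 3.51 m/s².
With constant a from rest, t = √(2L/a) = √(2·6.59/3.51) ≈ 1.94 s.

t ≈ 1.94 s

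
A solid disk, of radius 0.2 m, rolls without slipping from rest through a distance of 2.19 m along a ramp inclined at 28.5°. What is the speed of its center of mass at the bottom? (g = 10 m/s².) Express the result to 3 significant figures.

The moment of inertia is (1/2)MR², giving k ≡ I/(MR²) = 0.5.
Rolling without slipping gives ω = v/R, so the total kinetic energy is ½Mv² + ½Iω² = ½(1+k)Mv² = (3/4)Mv².
The vertical drop is h = L sinθ = 2.19 × sin28.5° = 1.045 m.
Setting Mgh = (3/4)Mv² gives v = √(2gh/(1+k)) = √(2·10·1.045/1.5) ≈ 3.73 m/s.

v ≈ 3.73 m/s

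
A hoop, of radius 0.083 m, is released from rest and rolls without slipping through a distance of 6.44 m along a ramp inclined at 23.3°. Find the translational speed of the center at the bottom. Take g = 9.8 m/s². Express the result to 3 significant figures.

v ≈ 5.00 m/s

For this body I = MR², i.e. k = I/(MR²) = 1.
The rolling condition ω = v/R makes the rotational term ½I(v/R)² = ½kMv², so KE_total = ½(1+k)Mv² = Mv².
The vertical drop is h = L sinθ = 6.44 × sin23.3° = 2.547 m.
Energy conservation: Mgh = Mv², so v = √(2gh/(1+k)) = √(2 × 9.8 × 2.547 / 2) ≈ 5.00 m/s.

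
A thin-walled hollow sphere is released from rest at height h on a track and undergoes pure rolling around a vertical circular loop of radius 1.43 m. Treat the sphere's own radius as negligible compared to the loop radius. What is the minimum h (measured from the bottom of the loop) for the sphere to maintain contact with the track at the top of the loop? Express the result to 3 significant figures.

h_min ≈ 4.05 m

The moment of inertia is (2/3)MR², giving k ≡ I/(MR²) = 2/3.
At the top, contact is just lost when gravity alone supplies the centripetal force: Mg = Mv_top²/r, i.e. v_top² = gr.
With ω = v/R, the kinetic energy at speed v is ½(1+k)Mv² = (5/6)Mv².
Energy conservation from release (height h) to the top (height 2r): Mgh = Mg(2r) + (5/6)M·gr.
Thus h_min = 2r + (1+k)r/2 = r(2 + 1.667/2) = 1.43 × 2.833 ≈ 4.05 m.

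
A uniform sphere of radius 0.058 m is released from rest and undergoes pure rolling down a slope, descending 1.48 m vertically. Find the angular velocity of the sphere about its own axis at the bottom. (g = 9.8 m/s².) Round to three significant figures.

With I = (2/5)MR², the ratio k = I/(MR²) is 0.4.
Since it rolls without slipping, ω = v/R and KE = ½Mv² + ½Iω² = ½(1+k)Mv² = (7/10)Mv².
Energy conservation Mgh = ½(1+k)Mv² gives v = √(2gh/(1+k)) = √(2 × 9.8 × 1.48 / 1.4) = 4.552 m/s.
The angular speed follows from ω = v/R = 4.552/0.058 ≈ 78.5 rad/s.

ω ≈ 78.5 rad/s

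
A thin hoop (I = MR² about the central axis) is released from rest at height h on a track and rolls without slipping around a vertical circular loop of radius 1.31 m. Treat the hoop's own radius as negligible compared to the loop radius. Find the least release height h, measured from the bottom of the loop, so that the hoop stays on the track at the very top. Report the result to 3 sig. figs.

h_min ≈ 3.93 m

The moment of inertia is MR², giving k ≡ I/(MR²) = 1.
At the top, contact is just lost when gravity alone supplies the centripetal force: Mg = Mv_top²/r, i.e. v_top² = gr.
With ω = v/R, the kinetic energy at speed v is ½(1+k)Mv² = Mv².
Energy conservation from release (height h) to the top (height 2r): Mgh = Mg(2r) + M·gr.
Thus h_min = 2r + (1+k)r/2 = r(2 + 2/2) = 1.31 × 3 ≈ 3.93 m.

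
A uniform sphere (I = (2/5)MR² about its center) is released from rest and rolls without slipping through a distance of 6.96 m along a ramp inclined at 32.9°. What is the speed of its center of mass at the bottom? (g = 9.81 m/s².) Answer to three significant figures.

v ≈ 7.28 m/s

The moment of inertia is (2/5)MR², giving k ≡ I/(MR²) = 0.4.
The rolling condition ω = v/R makes the rotational term ½I(v/R)² = ½kMv², so KE_total = ½(1+k)Mv² = (7/10)Mv².
The vertical drop is h = L sinθ = 6.96 × sin32.9° = 3.78 m.
Energy conservation: Mgh = (7/10)Mv², so v = √(2gh/(1+k)) = √(2 × 9.81 × 3.78 / 1.4) ≈ 7.28 m/s.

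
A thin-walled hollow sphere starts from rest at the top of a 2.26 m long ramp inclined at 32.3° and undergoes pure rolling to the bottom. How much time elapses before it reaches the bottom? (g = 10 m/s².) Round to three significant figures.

t ≈ 1.19 s

For this body I = (2/3)MR², i.e. k = I/(MR²) = 2/3.
Along the incline Mg sinθ − f = Ma, and torque about the center fR = Iα = kMR²(a/R) gives f = kMa.
Hence a = g sinθ/(1+k) = 10×sin32.3°/1.667 = 3.206 m/s².
Starting from rest, L = ½at², so t = √(2L/a) = √(2×2.26/3.206) ≈ 1.19 s.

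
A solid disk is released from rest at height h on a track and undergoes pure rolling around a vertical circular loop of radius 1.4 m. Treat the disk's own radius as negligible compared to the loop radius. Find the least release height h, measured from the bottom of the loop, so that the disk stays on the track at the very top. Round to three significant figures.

With I = (1/2)MR², the ratio k = I/(MR²) is 0.5.
At the top of the loop, the minimum-contact condition is Mg = Mv_top²/r, so v_top² = gr.
With ω = v/R, the kinetic energy at speed v is ½(1+k)Mv² = (3/4)Mv².
Energy conservation from release (height h) to the top (height 2r): Mgh = Mg(2r) + (3/4)M·gr.
Thus h_min = 2r + (1+k)r/2 = r(2 + 1.5/2) = 1.4 × 2.75 ≈ 3.85 m.

h_min ≈ 3.85 m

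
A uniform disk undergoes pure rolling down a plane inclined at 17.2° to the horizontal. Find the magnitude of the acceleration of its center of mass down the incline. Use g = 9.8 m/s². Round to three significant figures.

a ≈ 1.93 m/s²

With I = (1/2)MR², the ratio k = I/(MR²) is 0.5.
Along the incline Mg sinθ − f = Ma, and torque about the center fR = Iα = kMR²(a/R) gives f = kMa.
Eliminating f: Mg sinθ = (1+k)Ma, so a = g sinθ/(1+k) = 9.8 × sin17.2° / 1.5 ≈ 1.93 m/s².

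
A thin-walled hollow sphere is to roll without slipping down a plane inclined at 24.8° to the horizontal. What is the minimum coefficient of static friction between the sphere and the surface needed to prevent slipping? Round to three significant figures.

μ_min ≈ 0.185

For this body I = (2/3)MR², i.e. k = I/(MR²) = 2/3.
Along the incline Mg sinθ − f = Ma, and torque about the center fR = Iα = kMR²(a/R) gives f = kMa.
These give a = g sinθ/(1+k) and the required friction f = kMg sinθ/(1+k).
The normal force is N = Mg cosθ, so μ_min = f/N = k tanθ/(1+k).
μ_min = (2/3) × tan24.8° / 1.667 ≈ 0.185.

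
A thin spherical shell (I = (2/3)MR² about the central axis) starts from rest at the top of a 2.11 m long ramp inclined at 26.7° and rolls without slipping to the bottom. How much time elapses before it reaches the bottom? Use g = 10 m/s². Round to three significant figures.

The moment of inertia is (2/3)MR², giving k ≡ I/(MR²) = 2/3.
Along the incline Mg sinθ − f = Ma, and torque about the center fR = Iα = kMR²(a/R) gives f = kMa.
Hence a = g sinθ/(1+k) = 10×sin26.7°/1.667 = 2.696 m/s².
Starting from rest, L = ½at², so t = √(2L/a) = √(2×2.11/2.696) ≈ 1.25 s.

t ≈ 1.25 s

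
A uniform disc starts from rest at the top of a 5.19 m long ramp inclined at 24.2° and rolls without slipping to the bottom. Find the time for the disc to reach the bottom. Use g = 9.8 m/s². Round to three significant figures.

With I = (1/2)MR², the ratio k = I/(MR²) is 0.5.
Newton's second law down the slope: Mg sinθ − f = Ma. The torque equation fR = Iα (with α = a/R) gives f = kMa.
Hence a = g sinθ/(1+k) = 9.8×sin24.2°/1.5 = 2.678 m/s².
Starting from rest, L = ½at², so t = √(2L/a) = √(2×5.19/2.678) ≈ 1.97 s.

t ≈ 1.97 s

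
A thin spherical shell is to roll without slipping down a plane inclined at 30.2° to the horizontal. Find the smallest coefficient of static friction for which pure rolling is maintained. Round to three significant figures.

μ_min ≈ 0.233

For this body I = (2/3)MR², i.e. k = I/(MR²) = 2/3.
Along the incline Mg sinθ − f = Ma, and torque about the center fR = Iα = kMR²(a/R) gives f = kMa.
These give a = g sinθ/(1+k) and the required friction f = kMg sinθ/(1+k).
The normal force is N = Mg cosθ, so μ_min = f/N = k tanθ/(1+k).
μ_min = (2/3) × tan30.2° / 1.667 ≈ 0.233.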